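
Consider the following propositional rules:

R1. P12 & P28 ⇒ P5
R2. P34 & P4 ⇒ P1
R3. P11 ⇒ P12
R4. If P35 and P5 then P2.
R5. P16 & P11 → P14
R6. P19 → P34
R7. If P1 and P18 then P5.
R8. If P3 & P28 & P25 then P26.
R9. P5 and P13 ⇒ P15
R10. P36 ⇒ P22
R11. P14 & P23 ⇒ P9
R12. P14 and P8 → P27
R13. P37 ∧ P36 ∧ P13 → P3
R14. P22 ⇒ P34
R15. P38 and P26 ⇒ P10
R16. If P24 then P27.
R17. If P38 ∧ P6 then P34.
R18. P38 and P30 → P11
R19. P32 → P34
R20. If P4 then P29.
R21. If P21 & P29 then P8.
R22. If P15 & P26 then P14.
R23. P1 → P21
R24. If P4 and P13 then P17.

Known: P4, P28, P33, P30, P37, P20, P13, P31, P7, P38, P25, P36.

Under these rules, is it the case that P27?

Yes

P22  (by R10: P36)
P3  (by R13: P37, P36, P13)
P34  (by R14: P22)
P11  (by R18: P38, P30)
P29  (by R20: P4)
P1  (by R2: P34, P4)
P12  (by R3: P11)
P26  (by R8: P3, P28, P25)
P21  (by R23: P1)
P5  (by R1: P12, P28)
P15  (by R9: P5, P13)
P8  (by R21: P21, P29)
P14  (by R22: P15, P26)
P27  (by R12: P14, P8)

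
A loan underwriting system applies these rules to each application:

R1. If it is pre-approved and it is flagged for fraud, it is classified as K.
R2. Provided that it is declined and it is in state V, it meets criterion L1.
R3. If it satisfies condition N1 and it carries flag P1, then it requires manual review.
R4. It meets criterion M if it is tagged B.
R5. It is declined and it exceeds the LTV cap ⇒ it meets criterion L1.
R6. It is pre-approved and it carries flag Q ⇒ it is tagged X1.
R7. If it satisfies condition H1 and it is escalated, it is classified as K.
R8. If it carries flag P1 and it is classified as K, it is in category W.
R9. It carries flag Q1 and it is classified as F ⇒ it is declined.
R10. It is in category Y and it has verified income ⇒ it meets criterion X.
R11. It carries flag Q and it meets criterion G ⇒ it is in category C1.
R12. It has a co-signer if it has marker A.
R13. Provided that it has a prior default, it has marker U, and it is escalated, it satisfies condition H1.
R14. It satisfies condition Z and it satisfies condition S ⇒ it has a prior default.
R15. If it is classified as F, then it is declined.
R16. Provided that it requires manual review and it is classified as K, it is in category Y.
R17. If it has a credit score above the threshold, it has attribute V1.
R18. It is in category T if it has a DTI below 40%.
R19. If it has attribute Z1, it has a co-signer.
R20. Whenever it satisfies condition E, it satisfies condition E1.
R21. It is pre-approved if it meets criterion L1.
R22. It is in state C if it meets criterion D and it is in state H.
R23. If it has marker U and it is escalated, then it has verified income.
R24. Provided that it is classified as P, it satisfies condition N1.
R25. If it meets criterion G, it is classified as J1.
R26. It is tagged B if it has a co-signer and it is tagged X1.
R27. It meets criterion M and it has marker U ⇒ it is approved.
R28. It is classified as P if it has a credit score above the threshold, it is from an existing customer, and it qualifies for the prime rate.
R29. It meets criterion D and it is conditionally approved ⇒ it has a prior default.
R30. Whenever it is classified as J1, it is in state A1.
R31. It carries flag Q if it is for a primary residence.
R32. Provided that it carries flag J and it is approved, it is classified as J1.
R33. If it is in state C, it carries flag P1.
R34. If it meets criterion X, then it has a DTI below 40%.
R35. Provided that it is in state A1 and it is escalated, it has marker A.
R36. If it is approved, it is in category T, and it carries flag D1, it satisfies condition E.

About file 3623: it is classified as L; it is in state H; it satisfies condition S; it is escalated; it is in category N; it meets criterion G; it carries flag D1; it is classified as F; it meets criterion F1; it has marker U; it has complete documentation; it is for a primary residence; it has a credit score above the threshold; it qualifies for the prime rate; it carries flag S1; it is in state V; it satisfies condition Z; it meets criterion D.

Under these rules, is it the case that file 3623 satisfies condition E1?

No

Forward chaining from the given facts derives: has a prior default, is declined, has attribute V1, is in state C, has verified income, is classified as J1, is in state A1, carries flag Q, carries flag P1, has marker A, meets criterion L1, is in category C1, has a co-signer, satisfies condition H1, is pre-approved, is tagged X1, is classified as K, is in category W, is tagged B, meets criterion M, is approved.
The only rule concluding "it satisfies condition E1" is R20, which needs "it satisfies condition E"; that is never established.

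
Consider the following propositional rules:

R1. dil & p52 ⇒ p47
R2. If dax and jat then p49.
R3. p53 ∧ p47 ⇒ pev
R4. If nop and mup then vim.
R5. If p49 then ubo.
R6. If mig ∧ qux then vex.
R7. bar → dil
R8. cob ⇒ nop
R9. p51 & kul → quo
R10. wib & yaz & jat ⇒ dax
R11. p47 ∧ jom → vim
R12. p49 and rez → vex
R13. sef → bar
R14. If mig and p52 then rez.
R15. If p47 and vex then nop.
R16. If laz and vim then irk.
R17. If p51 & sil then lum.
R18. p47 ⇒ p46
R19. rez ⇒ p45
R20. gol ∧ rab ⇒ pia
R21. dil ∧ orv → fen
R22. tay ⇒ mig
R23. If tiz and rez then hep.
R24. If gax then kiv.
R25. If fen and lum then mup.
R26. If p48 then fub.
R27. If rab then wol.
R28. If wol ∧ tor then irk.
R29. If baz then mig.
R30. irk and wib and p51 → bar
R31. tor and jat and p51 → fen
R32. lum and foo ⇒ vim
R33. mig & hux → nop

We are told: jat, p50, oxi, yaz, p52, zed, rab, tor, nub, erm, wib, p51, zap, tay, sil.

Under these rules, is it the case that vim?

dax  (by R10: wib, yaz, jat)
lum  (by R17: p51, sil)
mig  (by R22: tay)
wol  (by R27: rab)
irk  (by R28: wol, tor)
bar  (by R30: irk, wib, p51)
fen  (by R31: tor, jat, p51)
p49  (by R2: dax, jat)
dil  (by R7: bar)
rez  (by R14: mig, p52)
mup  (by R25: fen, lum)
p47  (by R1: dil, p52)
vex  (by R12: p49, rez)
nop  (by R15: p47, vex)
vim  (by R4: nop, mup)

Yes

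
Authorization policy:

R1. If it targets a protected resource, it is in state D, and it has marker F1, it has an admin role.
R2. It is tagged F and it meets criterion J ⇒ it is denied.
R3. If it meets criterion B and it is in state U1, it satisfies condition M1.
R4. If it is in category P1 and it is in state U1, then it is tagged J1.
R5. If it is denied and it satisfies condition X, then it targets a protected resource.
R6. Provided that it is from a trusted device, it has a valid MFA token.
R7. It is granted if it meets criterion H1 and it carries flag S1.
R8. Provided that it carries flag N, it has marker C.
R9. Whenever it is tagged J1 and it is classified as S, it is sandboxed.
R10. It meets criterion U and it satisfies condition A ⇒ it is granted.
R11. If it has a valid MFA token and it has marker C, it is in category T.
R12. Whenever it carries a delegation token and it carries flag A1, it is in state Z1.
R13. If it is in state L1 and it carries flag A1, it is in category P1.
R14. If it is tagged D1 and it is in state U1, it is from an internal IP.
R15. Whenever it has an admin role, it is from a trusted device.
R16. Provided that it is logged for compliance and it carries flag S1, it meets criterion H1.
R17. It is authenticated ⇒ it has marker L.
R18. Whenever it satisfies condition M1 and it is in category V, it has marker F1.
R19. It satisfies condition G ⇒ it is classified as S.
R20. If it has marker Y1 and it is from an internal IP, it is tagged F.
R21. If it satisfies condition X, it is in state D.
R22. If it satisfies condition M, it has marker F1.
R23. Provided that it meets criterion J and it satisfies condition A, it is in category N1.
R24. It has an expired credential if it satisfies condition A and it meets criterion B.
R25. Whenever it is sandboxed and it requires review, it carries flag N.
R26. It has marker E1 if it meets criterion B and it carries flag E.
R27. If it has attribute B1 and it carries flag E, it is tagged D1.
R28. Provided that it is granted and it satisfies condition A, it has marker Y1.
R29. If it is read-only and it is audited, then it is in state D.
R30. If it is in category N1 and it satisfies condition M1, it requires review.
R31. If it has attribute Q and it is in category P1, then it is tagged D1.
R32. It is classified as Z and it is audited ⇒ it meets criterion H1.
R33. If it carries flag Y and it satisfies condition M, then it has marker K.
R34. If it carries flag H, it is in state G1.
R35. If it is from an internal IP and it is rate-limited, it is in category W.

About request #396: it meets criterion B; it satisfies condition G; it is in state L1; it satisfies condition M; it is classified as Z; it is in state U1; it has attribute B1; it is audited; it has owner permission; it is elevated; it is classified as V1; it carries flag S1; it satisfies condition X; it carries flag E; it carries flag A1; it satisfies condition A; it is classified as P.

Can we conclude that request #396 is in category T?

Forward chaining from the given facts derives: satisfies condition M1, is in category P1, is classified as S, is in state D, has marker F1, has an expired credential, has marker E1, is tagged D1, meets criterion H1, is tagged J1, is granted, is sandboxed, is from an internal IP, has marker Y1, is tagged F.
The only rule concluding "it is in category T" is R11, which needs "it has a valid MFA token"; that is never established.

No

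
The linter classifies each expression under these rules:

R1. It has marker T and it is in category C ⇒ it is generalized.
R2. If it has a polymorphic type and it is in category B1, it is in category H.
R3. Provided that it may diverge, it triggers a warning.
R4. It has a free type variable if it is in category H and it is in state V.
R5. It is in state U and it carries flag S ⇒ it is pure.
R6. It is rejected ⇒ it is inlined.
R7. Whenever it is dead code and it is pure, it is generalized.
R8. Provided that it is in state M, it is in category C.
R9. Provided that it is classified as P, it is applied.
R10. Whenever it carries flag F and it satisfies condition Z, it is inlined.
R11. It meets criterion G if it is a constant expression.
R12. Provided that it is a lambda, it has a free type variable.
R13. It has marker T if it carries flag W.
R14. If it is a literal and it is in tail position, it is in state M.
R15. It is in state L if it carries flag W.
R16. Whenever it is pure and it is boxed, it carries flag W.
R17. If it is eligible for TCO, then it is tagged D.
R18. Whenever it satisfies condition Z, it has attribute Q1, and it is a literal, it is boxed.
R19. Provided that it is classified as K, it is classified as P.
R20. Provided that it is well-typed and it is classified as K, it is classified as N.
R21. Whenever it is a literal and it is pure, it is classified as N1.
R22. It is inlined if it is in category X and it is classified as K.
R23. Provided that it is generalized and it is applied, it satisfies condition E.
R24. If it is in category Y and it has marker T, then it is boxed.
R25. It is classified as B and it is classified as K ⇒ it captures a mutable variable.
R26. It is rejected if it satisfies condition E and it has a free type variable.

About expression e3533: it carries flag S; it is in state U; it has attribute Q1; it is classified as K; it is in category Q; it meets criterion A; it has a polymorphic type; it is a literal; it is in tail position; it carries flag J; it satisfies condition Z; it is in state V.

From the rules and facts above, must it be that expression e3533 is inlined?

No

Forward chaining from the given facts derives: is pure, is in state M, is boxed, is classified as P, is classified as N1, is in category C, is applied, carries flag W, has marker T, is in state L, is generalized, satisfies condition E.
Rules concluding "it is inlined": R6 needs "it is rejected"; R10 needs "it carries flag F"; R22 needs "it is in category X" — none of these are established.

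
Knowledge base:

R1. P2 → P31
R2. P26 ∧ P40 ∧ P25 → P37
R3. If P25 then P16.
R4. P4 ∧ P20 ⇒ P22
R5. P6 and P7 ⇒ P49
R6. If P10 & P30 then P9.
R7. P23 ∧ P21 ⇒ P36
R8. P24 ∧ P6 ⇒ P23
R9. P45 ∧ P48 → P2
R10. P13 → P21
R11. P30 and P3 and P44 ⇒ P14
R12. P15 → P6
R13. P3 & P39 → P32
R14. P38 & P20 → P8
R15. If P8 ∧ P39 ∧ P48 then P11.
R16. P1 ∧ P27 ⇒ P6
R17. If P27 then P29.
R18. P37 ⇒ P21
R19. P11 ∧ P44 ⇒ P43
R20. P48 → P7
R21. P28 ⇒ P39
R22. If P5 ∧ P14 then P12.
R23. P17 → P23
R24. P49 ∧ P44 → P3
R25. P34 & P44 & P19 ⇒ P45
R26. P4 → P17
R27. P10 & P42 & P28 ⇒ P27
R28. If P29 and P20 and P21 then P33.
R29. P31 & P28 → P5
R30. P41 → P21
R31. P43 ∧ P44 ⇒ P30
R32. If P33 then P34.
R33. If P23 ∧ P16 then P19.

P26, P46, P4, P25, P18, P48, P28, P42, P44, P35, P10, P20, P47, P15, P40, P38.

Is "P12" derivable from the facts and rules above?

Yes

P37  (by R2: P26, P40, P25)
P16  (by R3: P25)
P6  (by R12: P15)
P8  (by R14: P38, P20)
P21  (by R18: P37)
P7  (by R20: P48)
P39  (by R21: P28)
P17  (by R26: P4)
P27  (by R27: P10, P42, P28)
P49  (by R5: P6, P7)
P11  (by R15: P8, P39, P48)
P29  (by R17: P27)
P43  (by R19: P11, P44)
P23  (by R23: P17)
P3  (by R24: P49, P44)
P33  (by R28: P29, P20, P21)
P30  (by R31: P43, P44)
P34  (by R32: P33)
P19  (by R33: P23, P16)
P14  (by R11: P30, P3, P44)
P45  (by R25: P34, P44, P19)
P2  (by R9: P45, P48)
P31  (by R1: P2)
P5  (by R29: P31, P28)
P12  (by R22: P5, P14)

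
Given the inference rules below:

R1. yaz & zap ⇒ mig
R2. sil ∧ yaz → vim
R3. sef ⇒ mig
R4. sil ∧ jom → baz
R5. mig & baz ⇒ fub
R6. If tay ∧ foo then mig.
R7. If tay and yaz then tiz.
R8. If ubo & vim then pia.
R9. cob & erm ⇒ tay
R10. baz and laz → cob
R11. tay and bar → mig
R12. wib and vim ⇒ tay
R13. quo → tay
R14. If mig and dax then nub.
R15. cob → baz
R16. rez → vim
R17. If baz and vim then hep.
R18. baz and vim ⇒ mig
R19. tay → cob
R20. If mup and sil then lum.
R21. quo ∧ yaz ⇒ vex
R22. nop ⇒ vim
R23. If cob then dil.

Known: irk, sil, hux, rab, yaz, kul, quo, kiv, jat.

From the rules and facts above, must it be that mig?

vim  (by R2: sil, yaz)
tay  (by R13: quo)
cob  (by R19: tay)
baz  (by R15: cob)
mig  (by R18: baz, vim)

Yes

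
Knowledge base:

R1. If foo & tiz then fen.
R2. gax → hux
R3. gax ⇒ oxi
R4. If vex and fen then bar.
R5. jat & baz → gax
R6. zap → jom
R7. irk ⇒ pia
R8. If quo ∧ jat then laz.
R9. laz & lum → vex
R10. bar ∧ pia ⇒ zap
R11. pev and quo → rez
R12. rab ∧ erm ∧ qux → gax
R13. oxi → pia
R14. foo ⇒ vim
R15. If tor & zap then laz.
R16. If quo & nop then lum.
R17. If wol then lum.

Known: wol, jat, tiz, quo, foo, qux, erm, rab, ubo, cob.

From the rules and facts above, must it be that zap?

fen  (by R1: foo, tiz)
laz  (by R8: quo, jat)
gax  (by R12: rab, erm, qux)
lum  (by R17: wol)
oxi  (by R3: gax)
vex  (by R9: laz, lum)
pia  (by R13: oxi)
bar  (by R4: vex, fen)
zap  (by R10: bar, pia)

Yes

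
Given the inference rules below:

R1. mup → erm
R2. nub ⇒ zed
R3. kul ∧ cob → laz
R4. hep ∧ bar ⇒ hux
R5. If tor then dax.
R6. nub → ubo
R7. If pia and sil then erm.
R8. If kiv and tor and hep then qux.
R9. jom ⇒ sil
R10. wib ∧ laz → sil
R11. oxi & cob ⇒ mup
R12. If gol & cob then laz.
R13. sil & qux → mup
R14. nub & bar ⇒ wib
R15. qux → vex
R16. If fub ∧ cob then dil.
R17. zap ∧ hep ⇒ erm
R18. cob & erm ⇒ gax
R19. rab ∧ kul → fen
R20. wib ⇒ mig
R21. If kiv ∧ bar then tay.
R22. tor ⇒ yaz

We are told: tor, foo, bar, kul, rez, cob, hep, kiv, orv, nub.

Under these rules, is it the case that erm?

laz  (by R3: kul, cob)
qux  (by R8: kiv, tor, hep)
wib  (by R14: nub, bar)
sil  (by R10: wib, laz)
mup  (by R13: sil, qux)
erm  (by R1: mup)

Yes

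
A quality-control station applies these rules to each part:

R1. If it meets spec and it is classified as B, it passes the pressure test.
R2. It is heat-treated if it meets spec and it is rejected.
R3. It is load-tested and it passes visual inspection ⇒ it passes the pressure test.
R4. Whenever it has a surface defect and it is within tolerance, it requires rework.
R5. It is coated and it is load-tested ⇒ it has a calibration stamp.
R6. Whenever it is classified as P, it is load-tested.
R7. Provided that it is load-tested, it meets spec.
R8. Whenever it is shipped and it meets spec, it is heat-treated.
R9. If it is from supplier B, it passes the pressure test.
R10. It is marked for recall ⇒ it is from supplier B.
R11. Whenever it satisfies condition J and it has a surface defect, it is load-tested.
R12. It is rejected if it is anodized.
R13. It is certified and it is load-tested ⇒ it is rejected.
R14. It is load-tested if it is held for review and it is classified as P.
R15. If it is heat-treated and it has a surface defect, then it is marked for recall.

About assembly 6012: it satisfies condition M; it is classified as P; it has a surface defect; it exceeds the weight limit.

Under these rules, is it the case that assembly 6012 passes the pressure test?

Forward chaining from the given facts derives: is load-tested, meets spec.
Rules concluding "it passes the pressure test": R1 needs "it is classified as B"; R3 needs "it passes visual inspection"; R9 needs "it is from supplier B" — none of these are established.

No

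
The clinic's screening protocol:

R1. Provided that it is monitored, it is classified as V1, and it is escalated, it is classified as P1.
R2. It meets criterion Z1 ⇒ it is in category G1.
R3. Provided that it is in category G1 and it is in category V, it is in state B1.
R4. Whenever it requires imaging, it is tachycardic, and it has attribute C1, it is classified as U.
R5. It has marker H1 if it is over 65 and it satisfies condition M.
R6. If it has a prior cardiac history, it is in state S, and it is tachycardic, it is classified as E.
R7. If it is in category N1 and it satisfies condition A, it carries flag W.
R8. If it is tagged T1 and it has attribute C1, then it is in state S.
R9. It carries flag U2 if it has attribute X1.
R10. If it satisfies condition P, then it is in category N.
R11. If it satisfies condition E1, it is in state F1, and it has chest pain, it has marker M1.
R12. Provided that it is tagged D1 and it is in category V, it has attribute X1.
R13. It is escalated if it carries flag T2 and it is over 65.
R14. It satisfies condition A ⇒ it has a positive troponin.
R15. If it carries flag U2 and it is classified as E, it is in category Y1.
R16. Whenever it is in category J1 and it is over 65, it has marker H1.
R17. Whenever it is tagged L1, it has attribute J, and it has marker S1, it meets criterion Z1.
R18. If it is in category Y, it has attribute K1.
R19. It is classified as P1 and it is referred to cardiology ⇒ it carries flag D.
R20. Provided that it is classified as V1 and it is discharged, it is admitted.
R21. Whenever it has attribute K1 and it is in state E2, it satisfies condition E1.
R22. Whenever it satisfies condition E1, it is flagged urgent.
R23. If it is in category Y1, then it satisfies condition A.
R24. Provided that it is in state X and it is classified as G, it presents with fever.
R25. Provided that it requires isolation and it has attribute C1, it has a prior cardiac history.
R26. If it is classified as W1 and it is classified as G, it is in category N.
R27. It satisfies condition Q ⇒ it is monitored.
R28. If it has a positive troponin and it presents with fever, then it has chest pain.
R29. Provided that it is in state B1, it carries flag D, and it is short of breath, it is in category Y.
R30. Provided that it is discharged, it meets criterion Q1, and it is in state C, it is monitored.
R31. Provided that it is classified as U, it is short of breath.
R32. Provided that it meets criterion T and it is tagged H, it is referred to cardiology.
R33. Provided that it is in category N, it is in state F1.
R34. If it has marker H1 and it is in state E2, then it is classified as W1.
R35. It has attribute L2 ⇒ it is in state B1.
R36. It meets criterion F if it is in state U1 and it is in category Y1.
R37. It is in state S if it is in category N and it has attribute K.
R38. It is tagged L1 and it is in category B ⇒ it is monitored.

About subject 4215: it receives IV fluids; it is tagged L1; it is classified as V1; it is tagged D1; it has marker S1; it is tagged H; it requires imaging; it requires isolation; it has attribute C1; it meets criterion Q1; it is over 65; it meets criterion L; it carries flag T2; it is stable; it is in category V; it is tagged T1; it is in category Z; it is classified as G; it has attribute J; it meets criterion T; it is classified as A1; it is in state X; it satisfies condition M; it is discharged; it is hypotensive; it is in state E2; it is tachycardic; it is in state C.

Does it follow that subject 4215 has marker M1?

Yes

By R4 (it requires imaging, it is tachycardic, it has attribute C1): it is classified as U.
By R5 (it is over 65, it satisfies condition M): it has marker H1.
By R8 (it is tagged T1, it has attribute C1): it is in state S.
By R12 (it is tagged D1, it is in category V): it has attribute X1.
By R13 (it carries flag T2, it is over 65): it is escalated.
By R17 (it is tagged L1, it has attribute J, it has marker S1): it meets criterion Z1.
By R24 (it is in state X, it is classified as G): it presents with fever.
By R25 (it requires isolation, it has attribute C1): it has a prior cardiac history.
By R30 (it is discharged, it meets criterion Q1, it is in state C): it is monitored.
By R31 (it is classified as U): it is short of breath.
By R32 (it meets criterion T, it is tagged H): it is referred to cardiology.
By R34 (it has marker H1, it is in state E2): it is classified as W1.
By R1 (it is monitored, it is classified as V1, it is escalated): it is classified as P1.
By R2 (it meets criterion Z1): it is in category G1.
By R3 (it is in category G1, it is in category V): it is in state B1.
By R6 (it has a prior cardiac history, it is in state S, it is tachycardic): it is classified as E.
By R9 (it has attribute X1): it carries flag U2.
By R15 (it carries flag U2, it is classified as E): it is in category Y1.
By R19 (it is classified as P1, it is referred to cardiology): it carries flag D.
By R23 (it is in category Y1): it satisfies condition A.
By R26 (it is classified as W1, it is classified as G): it is in category N.
By R29 (it is in state B1, it carries flag D, it is short of breath): it is in category Y.
By R33 (it is in category N): it is in state F1.
By R14 (it satisfies condition A): it has a positive troponin.
By R18 (it is in category Y): it has attribute K1.
By R21 (it has attribute K1, it is in state E2): it satisfies condition E1.
By R28 (it has a positive troponin, it presents with fever): it has chest pain.
By R11 (it satisfies condition E1, it is in state F1, it has chest pain): it has marker M1.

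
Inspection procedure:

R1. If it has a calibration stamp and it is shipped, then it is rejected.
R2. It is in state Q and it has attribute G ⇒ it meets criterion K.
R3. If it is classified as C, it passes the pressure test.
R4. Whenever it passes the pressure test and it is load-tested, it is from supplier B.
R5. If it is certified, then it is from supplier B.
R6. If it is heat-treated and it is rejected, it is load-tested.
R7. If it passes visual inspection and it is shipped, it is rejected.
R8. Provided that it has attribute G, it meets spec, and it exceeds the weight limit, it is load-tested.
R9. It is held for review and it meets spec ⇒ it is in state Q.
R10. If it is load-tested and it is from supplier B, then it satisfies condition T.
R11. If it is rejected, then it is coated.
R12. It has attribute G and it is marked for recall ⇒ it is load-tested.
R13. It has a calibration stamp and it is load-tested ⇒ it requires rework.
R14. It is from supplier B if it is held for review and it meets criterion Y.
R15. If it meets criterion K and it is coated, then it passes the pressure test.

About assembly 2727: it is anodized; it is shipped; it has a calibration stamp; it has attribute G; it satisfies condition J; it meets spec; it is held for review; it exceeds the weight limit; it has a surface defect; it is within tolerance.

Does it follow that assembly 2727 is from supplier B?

By R1 (it has a calibration stamp, it is shipped): it is rejected.
By R8 (it has attribute G, it meets spec, it exceeds the weight limit): it is load-tested.
By R9 (it is held for review, it meets spec): it is in state Q.
By R11 (it is rejected): it is coated.
By R2 (it is in state Q, it has attribute G): it meets criterion K.
By R15 (it meets criterion K, it is coated): it passes the pressure test.
By R4 (it passes the pressure test, it is load-tested): it is from supplier B.

Yes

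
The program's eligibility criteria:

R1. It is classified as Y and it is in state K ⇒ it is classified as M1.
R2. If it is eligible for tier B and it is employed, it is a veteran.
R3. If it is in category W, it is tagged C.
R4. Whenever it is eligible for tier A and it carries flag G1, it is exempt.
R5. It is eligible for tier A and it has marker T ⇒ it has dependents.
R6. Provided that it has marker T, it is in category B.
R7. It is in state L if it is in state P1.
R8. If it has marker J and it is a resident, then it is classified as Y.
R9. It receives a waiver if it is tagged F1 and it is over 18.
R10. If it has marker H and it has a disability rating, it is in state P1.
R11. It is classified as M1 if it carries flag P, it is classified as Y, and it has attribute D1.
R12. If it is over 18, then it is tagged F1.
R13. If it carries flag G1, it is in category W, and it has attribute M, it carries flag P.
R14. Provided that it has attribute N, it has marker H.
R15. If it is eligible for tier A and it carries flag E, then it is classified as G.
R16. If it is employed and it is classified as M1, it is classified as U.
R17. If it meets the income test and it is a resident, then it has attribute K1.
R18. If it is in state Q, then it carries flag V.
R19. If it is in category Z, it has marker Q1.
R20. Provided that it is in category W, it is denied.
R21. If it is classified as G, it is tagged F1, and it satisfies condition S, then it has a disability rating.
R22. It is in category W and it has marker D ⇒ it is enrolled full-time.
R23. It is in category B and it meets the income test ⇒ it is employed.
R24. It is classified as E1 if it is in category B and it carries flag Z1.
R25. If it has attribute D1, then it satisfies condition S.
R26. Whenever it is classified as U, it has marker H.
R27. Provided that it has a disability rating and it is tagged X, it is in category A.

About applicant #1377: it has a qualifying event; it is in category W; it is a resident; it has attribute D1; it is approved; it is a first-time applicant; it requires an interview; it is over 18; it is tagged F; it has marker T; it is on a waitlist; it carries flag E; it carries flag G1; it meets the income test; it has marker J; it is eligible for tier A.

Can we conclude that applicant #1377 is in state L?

No

Forward chaining from the given facts derives: is tagged C, is exempt, has dependents, is in category B, is classified as Y, is tagged F1, is classified as G, has attribute K1, is denied, is employed, satisfies condition S, receives a waiver, has a disability rating.
The only rule concluding "it is in state L" is R7, which needs "it is in state P1"; that is never established.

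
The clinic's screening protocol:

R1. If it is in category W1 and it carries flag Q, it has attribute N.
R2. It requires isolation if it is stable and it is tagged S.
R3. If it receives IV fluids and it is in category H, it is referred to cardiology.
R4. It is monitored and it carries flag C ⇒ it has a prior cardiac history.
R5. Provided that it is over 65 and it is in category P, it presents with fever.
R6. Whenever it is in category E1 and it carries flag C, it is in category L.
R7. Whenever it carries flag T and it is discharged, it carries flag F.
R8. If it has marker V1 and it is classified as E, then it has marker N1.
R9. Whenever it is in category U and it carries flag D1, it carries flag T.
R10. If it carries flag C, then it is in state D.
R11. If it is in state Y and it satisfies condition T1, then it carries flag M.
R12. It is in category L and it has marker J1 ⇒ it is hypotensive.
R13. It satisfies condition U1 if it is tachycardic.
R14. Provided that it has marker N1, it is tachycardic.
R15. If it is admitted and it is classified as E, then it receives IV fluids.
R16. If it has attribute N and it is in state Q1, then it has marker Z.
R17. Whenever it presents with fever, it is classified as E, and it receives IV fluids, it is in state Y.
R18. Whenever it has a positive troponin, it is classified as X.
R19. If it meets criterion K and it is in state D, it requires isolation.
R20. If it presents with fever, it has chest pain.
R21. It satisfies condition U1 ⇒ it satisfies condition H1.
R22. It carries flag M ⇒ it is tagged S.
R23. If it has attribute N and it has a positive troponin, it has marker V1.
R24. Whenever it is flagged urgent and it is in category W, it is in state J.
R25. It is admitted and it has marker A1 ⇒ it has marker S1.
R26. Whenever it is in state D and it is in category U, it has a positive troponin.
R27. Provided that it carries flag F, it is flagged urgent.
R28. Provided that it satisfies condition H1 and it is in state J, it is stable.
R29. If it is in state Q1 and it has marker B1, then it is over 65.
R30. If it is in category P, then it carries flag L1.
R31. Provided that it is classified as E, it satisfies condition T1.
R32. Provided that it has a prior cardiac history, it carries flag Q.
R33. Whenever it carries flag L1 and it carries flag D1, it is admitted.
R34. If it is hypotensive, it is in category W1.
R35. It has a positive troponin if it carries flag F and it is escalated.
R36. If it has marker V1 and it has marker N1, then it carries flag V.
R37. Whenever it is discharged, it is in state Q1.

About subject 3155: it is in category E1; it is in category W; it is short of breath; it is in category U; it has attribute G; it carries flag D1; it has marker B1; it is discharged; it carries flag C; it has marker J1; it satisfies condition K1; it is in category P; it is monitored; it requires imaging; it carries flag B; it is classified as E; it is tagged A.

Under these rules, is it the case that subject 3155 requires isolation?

By R4 (it is monitored, it carries flag C): it has a prior cardiac history.
By R6 (it is in category E1, it carries flag C): it is in category L.
By R9 (it is in category U, it carries flag D1): it carries flag T.
By R10 (it carries flag C): it is in state D.
By R12 (it is in category L, it has marker J1): it is hypotensive.
By R26 (it is in state D, it is in category U): it has a positive troponin.
By R30 (it is in category P): it carries flag L1.
By R31 (it is classified as E): it satisfies condition T1.
By R32 (it has a prior cardiac history): it carries flag Q.
By R33 (it carries flag L1, it carries flag D1): it is admitted.
By R34 (it is hypotensive): it is in category W1.
By R37 (it is discharged): it is in state Q1.
By R1 (it is in category W1, it carries flag Q): it has attribute N.
By R7 (it carries flag T, it is discharged): it carries flag F.
By R15 (it is admitted, it is classified as E): it receives IV fluids.
By R23 (it has attribute N, it has a positive troponin): it has marker V1.
By R27 (it carries flag F): it is flagged urgent.
By R29 (it is in state Q1, it has marker B1): it is over 65.
By R5 (it is over 65, it is in category P): it presents with fever.
By R8 (it has marker V1, it is classified as E): it has marker N1.
By R14 (it has marker N1): it is tachycardic.
By R17 (it presents with fever, it is classified as E, it receives IV fluids): it is in state Y.
By R24 (it is flagged urgent, it is in category W): it is in state J.
By R11 (it is in state Y, it satisfies condition T1): it carries flag M.
By R13 (it is tachycardic): it satisfies condition U1.
By R21 (it satisfies condition U1): it satisfies condition H1.
By R22 (it carries flag M): it is tagged S.
By R28 (it satisfies condition H1, it is in state J): it is stable.
By R2 (it is stable, it is tagged S): it requires isolation.

Yes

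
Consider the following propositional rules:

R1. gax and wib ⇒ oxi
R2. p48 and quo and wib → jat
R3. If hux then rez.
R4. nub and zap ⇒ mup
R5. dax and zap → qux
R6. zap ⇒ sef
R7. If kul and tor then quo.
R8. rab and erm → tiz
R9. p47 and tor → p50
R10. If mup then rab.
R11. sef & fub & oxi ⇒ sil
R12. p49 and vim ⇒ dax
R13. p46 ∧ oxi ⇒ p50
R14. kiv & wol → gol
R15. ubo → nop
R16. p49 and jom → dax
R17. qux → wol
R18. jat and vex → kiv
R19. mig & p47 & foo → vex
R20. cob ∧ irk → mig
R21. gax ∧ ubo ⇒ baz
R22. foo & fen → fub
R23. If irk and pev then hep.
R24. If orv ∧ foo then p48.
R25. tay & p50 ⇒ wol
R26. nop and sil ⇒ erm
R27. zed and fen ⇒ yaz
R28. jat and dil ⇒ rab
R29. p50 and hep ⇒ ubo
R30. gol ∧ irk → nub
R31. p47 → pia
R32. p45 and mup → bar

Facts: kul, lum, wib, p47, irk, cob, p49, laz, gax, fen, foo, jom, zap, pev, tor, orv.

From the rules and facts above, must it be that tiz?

oxi  (by R1: gax, wib)
sef  (by R6: zap)
quo  (by R7: kul, tor)
p50  (by R9: p47, tor)
dax  (by R16: p49, jom)
mig  (by R20: cob, irk)
fub  (by R22: foo, fen)
hep  (by R23: irk, pev)
p48  (by R24: orv, foo)
ubo  (by R29: p50, hep)
jat  (by R2: p48, quo, wib)
qux  (by R5: dax, zap)
sil  (by R11: sef, fub, oxi)
nop  (by R15: ubo)
wol  (by R17: qux)
vex  (by R19: mig, p47, foo)
erm  (by R26: nop, sil)
kiv  (by R18: jat, vex)
gol  (by R14: kiv, wol)
nub  (by R30: gol, irk)
mup  (by R4: nub, zap)
rab  (by R10: mup)
tiz  (by R8: rab, erm)

Yes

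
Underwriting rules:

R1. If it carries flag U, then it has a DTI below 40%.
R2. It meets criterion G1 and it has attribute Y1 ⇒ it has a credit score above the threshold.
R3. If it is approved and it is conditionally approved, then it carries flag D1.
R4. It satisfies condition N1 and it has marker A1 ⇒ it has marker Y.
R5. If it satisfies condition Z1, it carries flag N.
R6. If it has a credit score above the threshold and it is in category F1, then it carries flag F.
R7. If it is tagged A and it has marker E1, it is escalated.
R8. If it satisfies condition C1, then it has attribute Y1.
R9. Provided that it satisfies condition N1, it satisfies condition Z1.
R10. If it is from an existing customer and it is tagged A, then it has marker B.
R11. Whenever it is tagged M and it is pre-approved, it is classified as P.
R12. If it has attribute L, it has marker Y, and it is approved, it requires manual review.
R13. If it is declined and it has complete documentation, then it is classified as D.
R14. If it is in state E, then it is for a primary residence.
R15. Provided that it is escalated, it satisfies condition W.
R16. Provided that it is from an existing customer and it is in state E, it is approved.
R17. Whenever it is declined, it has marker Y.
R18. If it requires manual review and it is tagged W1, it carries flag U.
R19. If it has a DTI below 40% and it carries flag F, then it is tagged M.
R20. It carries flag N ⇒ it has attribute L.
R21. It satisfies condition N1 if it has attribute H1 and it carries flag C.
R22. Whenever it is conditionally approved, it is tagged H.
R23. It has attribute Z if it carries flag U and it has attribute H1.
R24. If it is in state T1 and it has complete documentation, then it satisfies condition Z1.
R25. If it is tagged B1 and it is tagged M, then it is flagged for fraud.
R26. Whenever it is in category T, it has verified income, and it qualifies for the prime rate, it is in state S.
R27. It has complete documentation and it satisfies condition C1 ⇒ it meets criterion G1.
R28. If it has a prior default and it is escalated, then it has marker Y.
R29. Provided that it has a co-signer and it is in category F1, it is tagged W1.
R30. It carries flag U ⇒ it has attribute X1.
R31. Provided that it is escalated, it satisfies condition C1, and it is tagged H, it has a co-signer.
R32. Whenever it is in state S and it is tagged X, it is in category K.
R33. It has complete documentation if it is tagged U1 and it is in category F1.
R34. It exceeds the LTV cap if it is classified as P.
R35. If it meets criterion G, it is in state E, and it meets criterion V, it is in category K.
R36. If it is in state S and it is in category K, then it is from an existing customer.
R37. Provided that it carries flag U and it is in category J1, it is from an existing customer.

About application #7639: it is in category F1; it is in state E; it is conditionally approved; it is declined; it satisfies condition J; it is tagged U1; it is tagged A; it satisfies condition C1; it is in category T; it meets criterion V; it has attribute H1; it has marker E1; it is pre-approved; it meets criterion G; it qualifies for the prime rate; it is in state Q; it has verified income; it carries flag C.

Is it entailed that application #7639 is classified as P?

Yes

By R7 (it is tagged A, it has marker E1): it is escalated.
By R8 (it satisfies condition C1): it has attribute Y1.
By R17 (it is declined): it has marker Y.
By R21 (it has attribute H1, it carries flag C): it satisfies condition N1.
By R22 (it is conditionally approved): it is tagged H.
By R26 (it is in category T, it has verified income, it qualifies for the prime rate): it is in state S.
By R31 (it is escalated, it satisfies condition C1, it is tagged H): it has a co-signer.
By R33 (it is tagged U1, it is in category F1): it has complete documentation.
By R35 (it meets criterion G, it is in state E, it meets criterion V): it is in category K.
By R36 (it is in state S, it is in category K): it is from an existing customer.
By R9 (it satisfies condition N1): it satisfies condition Z1.
By R16 (it is from an existing customer, it is in state E): it is approved.
By R27 (it has complete documentation, it satisfies condition C1): it meets criterion G1.
By R29 (it has a co-signer, it is in category F1): it is tagged W1.
By R2 (it meets criterion G1, it has attribute Y1): it has a credit score above the threshold.
By R5 (it satisfies condition Z1): it carries flag N.
By R6 (it has a credit score above the threshold, it is in category F1): it carries flag F.
By R20 (it carries flag N): it has attribute L.
By R12 (it has attribute L, it has marker Y, it is approved): it requires manual review.
By R18 (it requires manual review, it is tagged W1): it carries flag U.
By R1 (it carries flag U): it has a DTI below 40%.
By R19 (it has a DTI below 40%, it carries flag F): it is tagged M.
By R11 (it is tagged M, it is pre-approved): it is classified as P.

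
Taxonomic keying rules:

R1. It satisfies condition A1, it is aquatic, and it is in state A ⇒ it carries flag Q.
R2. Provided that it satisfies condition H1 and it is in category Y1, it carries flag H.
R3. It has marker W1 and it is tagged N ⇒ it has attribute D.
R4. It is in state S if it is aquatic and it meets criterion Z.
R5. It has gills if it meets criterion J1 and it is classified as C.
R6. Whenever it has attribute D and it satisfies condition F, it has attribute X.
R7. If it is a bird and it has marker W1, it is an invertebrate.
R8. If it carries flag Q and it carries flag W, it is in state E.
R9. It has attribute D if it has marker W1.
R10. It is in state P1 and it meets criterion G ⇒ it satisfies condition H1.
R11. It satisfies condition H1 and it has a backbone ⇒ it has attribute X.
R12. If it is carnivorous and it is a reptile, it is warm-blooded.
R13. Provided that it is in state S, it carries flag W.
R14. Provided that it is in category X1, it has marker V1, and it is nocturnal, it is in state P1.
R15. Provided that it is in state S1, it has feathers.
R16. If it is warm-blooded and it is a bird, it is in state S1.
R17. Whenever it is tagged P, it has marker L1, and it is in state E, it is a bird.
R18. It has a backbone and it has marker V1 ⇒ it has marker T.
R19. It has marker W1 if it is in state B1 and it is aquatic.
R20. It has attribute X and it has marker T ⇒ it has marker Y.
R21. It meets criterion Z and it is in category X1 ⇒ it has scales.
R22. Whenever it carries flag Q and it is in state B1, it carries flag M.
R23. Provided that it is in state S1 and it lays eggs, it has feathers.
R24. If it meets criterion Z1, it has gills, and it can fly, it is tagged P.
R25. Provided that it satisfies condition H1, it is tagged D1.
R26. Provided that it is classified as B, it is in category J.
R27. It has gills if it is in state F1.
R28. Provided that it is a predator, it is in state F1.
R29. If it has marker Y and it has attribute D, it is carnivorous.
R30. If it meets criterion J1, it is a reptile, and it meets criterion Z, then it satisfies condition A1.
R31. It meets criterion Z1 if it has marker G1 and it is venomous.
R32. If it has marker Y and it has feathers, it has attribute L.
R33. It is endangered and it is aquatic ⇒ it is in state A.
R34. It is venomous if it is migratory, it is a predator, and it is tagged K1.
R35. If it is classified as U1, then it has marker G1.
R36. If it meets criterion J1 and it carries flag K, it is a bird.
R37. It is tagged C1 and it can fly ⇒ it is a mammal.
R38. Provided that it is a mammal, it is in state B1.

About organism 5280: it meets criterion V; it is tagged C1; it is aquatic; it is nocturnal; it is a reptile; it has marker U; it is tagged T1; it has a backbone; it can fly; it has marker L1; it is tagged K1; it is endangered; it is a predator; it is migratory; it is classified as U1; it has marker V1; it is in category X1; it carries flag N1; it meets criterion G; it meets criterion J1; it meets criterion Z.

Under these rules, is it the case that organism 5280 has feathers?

By R4 (it is aquatic, it meets criterion Z): it is in state S.
By R13 (it is in state S): it carries flag W.
By R14 (it is in category X1, it has marker V1, it is nocturnal): it is in state P1.
By R18 (it has a backbone, it has marker V1): it has marker T.
By R28 (it is a predator): it is in state F1.
By R30 (it meets criterion J1, it is a reptile, it meets criterion Z): it satisfies condition A1.
By R33 (it is endangered, it is aquatic): it is in state A.
By R34 (it is migratory, it is a predator, it is tagged K1): it is venomous.
By R35 (it is classified as U1): it has marker G1.
By R37 (it is tagged C1, it can fly): it is a mammal.
By R38 (it is a mammal): it is in state B1.
By R1 (it satisfies condition A1, it is aquatic, it is in state A): it carries flag Q.
By R8 (it carries flag Q, it carries flag W): it is in state E.
By R10 (it is in state P1, it meets criterion G): it satisfies condition H1.
By R11 (it satisfies condition H1, it has a backbone): it has attribute X.
By R19 (it is in state B1, it is aquatic): it has marker W1.
By R20 (it has attribute X, it has marker T): it has marker Y.
By R27 (it is in state F1): it has gills.
By R31 (it has marker G1, it is venomous): it meets criterion Z1.
By R9 (it has marker W1): it has attribute D.
By R24 (it meets criterion Z1, it has gills, it can fly): it is tagged P.
By R29 (it has marker Y, it has attribute D): it is carnivorous.
By R12 (it is carnivorous, it is a reptile): it is warm-blooded.
By R17 (it is tagged P, it has marker L1, it is in state E): it is a bird.
By R16 (it is warm-blooded, it is a bird): it is in state S1.
By R15 (it is in state S1): it has feathers.

Yes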